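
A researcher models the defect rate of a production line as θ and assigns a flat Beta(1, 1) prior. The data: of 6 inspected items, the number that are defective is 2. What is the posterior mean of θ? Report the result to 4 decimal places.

Posterior mean ≈ 0.3750

Observing 2 successes and 4 failures updates Beta(1, 1) by adding the success and failure counts to the two shape parameters: α = 1+2 = 3, β = 1+4 = 5.
E[θ | data] = 3/(3+5) = 0.3750.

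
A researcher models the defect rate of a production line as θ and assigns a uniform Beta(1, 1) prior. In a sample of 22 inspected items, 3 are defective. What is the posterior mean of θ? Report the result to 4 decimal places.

The binomial likelihood is conjugate to the Beta prior: with 3 successes and 19 failures, the posterior is Beta(1+3, 1+19) = Beta(4, 20).
E[θ | data] = 4/(4+20) = 0.1667.

Posterior mean ≈ 0.1667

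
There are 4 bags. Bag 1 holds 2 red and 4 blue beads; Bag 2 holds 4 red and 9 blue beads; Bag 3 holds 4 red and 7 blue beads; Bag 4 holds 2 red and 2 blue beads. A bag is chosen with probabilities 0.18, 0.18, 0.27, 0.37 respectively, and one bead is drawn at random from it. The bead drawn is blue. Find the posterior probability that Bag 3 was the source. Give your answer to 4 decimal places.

Tabulate prior·likelihood by source: [1] prior 0.18, lik 0.6667, product 0.1200; [2] prior 0.18, lik 0.6923, product 0.1246; [3] prior 0.27, lik 0.6364, product 0.1718; [4] prior 0.37, lik 0.5, product 0.1850.
Normalizing constant = 0.60143; the posterior for Bag 3 is its product over the sum, 0.1718/0.60143 = 0.2857.

Posterior probability ≈ 0.2857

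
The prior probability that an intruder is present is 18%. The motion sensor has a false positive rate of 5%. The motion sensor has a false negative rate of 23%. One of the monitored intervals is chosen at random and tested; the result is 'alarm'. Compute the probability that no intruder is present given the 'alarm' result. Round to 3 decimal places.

Write H for 'an intruder is present'. Prior odds H:¬H = 0.18/0.82 = 0.21951. For the 'alarm' outcome, the likelihood ratio is 0.77/0.05 = 15.400.
Posterior odds = 0.21951 × 15.400 = 3.3805, so P(H|E) = 3.3805/(1+3.3805) = 0.772. Then P(¬H|E) = 1 − 0.772 = 0.228.

P(¬H | E) ≈ 0.228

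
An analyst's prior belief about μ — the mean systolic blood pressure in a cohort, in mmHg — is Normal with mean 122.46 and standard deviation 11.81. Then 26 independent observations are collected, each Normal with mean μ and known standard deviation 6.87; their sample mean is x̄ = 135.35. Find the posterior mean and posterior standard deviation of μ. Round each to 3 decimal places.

Prior precision 1/τ₀² = 1/11.81² = 0.00716969; data precision n/σ² = 26/6.87² = 0.550884.
Posterior precision = 0.00716969 + 0.550884 = 0.558053, giving posterior SD = 1/√0.558053 = 1.339.
Posterior mean = (0.00716969·122.46 + 0.550884·135.35) / 0.558053 = 135.184.

Posterior mean ≈ 135.184; posterior SD ≈ 1.339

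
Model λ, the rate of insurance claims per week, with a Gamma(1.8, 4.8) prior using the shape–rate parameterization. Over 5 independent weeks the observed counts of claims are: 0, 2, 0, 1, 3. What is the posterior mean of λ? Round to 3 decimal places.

Posterior mean ≈ 0.796

The Poisson likelihood adds the total count to the shape and the number of exposure periods to the rate. Here ∑xᵢ = 6 and n = 5, so shape 1.8→7.8 and rate 4.8→9.8.
Posterior mean = shape/rate = 7.8/9.8 = 0.796.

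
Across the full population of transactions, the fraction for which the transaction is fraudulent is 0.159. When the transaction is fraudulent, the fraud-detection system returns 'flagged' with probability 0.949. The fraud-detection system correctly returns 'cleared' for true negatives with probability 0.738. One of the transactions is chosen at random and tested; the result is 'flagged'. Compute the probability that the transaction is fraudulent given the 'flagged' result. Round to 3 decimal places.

P(H | E) ≈ 0.406

Write H for 'the transaction is fraudulent'. Prior odds H:¬H = 0.159/0.841 = 0.18906. For the 'flagged' outcome, the likelihood ratio is 0.949/0.262 = 3.6221.
Posterior odds = 0.18906 × 3.6221 = 0.68480, so P(H|E) = 0.68480/(1+0.68480) = 0.406.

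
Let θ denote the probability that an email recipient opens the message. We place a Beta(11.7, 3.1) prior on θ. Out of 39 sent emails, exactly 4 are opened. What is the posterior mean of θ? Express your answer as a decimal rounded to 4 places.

Observing 4 successes and 35 failures updates Beta(11.7, 3.1) by adding the success and failure counts to the two shape parameters: α = 11.7+4 = 15.7, β = 3.1+35 = 38.1.
Posterior mean = α/(α+β) = 15.7/53.8 = 0.2918.

Posterior mean ≈ 0.2918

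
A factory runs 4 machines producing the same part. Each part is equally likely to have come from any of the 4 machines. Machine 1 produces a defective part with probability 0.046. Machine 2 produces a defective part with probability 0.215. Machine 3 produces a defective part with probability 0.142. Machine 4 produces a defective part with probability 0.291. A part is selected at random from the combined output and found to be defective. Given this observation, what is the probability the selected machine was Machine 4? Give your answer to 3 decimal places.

Tabulate prior·likelihood by source: [1] prior 0.25, lik 0.046, product 0.01150; [2] prior 0.25, lik 0.215, product 0.05375; [3] prior 0.25, lik 0.142, product 0.03550; [4] prior 0.25, lik 0.291, product 0.07275.
Normalizing constant = 0.17350; the posterior for Machine 4 is its product over the sum, 0.07275/0.17350 = 0.419.

Posterior probability ≈ 0.419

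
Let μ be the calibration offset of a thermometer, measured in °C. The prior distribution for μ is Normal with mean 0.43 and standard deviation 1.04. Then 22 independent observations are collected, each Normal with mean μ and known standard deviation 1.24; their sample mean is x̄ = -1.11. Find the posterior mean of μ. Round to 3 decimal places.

Prior precision 1/τ₀² = 1/1.04² = 0.924556; data precision n/σ² = 22/1.24² = 14.3080.
Posterior precision = 0.924556 + 14.3080 = 15.2326.
Posterior mean = (0.924556·0.43 + 14.3080·-1.11) / 15.2326 = -1.017.

Posterior mean ≈ -1.017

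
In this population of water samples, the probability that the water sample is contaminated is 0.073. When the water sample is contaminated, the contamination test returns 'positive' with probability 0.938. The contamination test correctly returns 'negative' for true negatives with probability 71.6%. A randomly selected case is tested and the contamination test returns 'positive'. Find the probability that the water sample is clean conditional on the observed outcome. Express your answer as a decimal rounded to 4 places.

Let H be the event that the water sample is contaminated. P(H) = 0.073, so P(¬H) = 0.927. With E the 'positive' result, P(E|H) = 0.938 and P(E|¬H) = 0.284.
P(E) = 0.938·0.073 + 0.284·0.927 = 0.068474 + 0.26327 = 0.33174.
By Bayes' theorem, P(H|E) = 0.068474 / 0.33174 = 0.2064. Hence P(¬H|E) = 1 − 0.2064 = 0.7936.

P(¬H | E) ≈ 0.7936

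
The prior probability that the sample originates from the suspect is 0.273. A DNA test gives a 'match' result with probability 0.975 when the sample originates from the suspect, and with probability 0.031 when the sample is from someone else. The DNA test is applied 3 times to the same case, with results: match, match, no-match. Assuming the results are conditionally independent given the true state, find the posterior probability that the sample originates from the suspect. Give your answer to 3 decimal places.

Posterior P(H) ≈ 0.906

Let H be the event that the sample originates from the suspect; start with P(H) = 0.273. P('match'|H) = 0.975, P('match'|¬H) = 0.031.
Update on result 1 ('match'): P(H) ← 0.975·0.2730 / (0.975·0.2730 + 0.031·0.7270) = 0.26617/0.28871 = 0.9219.
Update on result 2 ('match'): P(H) ← 0.975·0.9219 / (0.975·0.9219 + 0.031·0.0781) = 0.89889/0.90131 = 0.9973.
Update on result 3 ('no-match'): P(H) ← 0.025·0.9973 / (0.025·0.9973 + 0.969·0.0027) = 0.024933/0.027534 = 0.9055.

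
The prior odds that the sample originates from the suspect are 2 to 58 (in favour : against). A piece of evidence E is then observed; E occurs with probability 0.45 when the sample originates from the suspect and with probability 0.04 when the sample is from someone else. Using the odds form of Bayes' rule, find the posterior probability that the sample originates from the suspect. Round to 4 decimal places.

Prior odds = 2/58 = 0.034483. In log-odds, ln(0.034483) = -3.3673.
Add log likelihood ratio: ln(11.250) = 2.4204.
Posterior log-odds = -0.94693, so posterior odds = exp(-0.94693) = 0.38793. Converting, P(H|E) = 0.38793/1.3879 = 0.2795.

Posterior probability ≈ 0.2795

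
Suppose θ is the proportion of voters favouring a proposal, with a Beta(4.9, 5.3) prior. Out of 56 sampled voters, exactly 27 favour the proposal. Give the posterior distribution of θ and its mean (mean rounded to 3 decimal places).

Observing 27 successes and 29 failures updates Beta(4.9, 5.3) by adding the success and failure counts to the two shape parameters: α = 4.9+27 = 31.9, β = 5.3+29 = 34.3.
E[θ | data] = 31.9/(31.9+34.3) = 0.482.

Posterior: Beta(31.9, 34.3); mean ≈ 0.482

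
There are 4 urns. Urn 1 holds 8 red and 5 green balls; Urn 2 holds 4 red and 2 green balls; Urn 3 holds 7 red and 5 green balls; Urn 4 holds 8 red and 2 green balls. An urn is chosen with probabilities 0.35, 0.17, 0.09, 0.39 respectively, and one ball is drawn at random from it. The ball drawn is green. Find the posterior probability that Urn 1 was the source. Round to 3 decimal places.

P(green|Urn 1) = 0.3846; P(green|Urn 2) = 0.3333; P(green|Urn 3) = 0.4167; P(green|Urn 4) = 0.2.
Prior × likelihood for each source: 0.35·0.3846=0.1346, 0.17·0.3333=0.05667, 0.09·0.4167=0.03750, 0.39·0.2=0.07800. Summing gives P(green) = 0.30678.
P(Urn 1 | green) = 0.1346 / 0.30678 = 0.439.

Posterior probability ≈ 0.439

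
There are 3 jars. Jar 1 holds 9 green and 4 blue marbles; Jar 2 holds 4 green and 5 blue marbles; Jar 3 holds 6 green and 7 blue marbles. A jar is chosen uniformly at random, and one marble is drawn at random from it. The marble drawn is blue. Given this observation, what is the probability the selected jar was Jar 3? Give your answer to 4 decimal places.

Posterior probability ≈ 0.3841

Tabulate prior·likelihood by source: [1] prior 0.333333, lik 0.3077, product 0.1026; [2] prior 0.333333, lik 0.5556, product 0.1852; [3] prior 0.333333, lik 0.5385, product 0.1795.
Normalizing constant = 0.46724; the posterior for Jar 3 is its product over the sum, 0.1795/0.46724 = 0.3841.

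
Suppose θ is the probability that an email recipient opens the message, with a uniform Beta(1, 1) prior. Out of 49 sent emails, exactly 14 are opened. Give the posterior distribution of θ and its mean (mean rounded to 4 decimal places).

The binomial likelihood is conjugate to the Beta prior: with 14 successes and 35 failures, the posterior is Beta(1+14, 1+35) = Beta(15, 36).
Posterior mean = α/(α+β) = 15/51 = 0.2941.

Posterior: Beta(15, 36); mean ≈ 0.2941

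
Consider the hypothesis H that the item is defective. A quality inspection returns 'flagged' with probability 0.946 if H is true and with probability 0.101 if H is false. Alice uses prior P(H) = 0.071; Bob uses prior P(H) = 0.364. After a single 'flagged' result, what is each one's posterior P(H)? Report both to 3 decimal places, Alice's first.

P('+'|H) = 0.946, P('+'|¬H) = 0.101.
Alice: numerator 0.946·0.071 = 0.067166; evidence = 0.067166+0.101·0.929 = 0.16099; posterior = 0.417.
Bob: numerator 0.946·0.364 = 0.34434; evidence = 0.34434+0.101·0.636 = 0.40858; posterior = 0.843.

Alice: 0.417; Bob: 0.843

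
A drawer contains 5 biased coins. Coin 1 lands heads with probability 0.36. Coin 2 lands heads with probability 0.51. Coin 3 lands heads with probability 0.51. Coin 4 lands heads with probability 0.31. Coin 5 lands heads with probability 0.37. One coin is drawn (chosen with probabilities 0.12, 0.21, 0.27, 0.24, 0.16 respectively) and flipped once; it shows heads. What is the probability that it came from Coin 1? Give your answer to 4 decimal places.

Posterior probability ≈ 0.1025

P(heads|C1) = 0.36; P(heads|C2) = 0.51; P(heads|C3) = 0.51; P(heads|C4) = 0.31; P(heads|C5) = 0.37.
Prior × likelihood for each source: 0.12·0.36=0.04320, 0.21·0.51=0.1071, 0.27·0.51=0.1377, 0.24·0.31=0.07440, 0.16·0.37=0.05920. Summing gives P(heads) = 0.42160.
P(Coin 1 | heads) = 0.04320 / 0.42160 = 0.1025.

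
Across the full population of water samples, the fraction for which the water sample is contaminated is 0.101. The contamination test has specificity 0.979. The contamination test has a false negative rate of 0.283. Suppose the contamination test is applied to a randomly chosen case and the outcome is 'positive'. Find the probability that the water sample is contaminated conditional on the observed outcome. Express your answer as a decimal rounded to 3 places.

Let H be the event that the water sample is contaminated. P(H) = 0.101, so P(¬H) = 0.899. With E the 'positive' result, P(E|H) = 0.717 and P(E|¬H) = 0.021.
P(E) = 0.717·0.101 + 0.021·0.899 = 0.072417 + 0.018879 = 0.091296.
By Bayes' theorem, P(H|E) = 0.072417 / 0.091296 = 0.793.

P(H | E) ≈ 0.793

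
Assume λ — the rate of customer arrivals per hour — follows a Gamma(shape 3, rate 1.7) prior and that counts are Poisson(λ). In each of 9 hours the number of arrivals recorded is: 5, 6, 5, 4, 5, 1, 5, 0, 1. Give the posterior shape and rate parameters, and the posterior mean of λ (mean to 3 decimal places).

The Poisson likelihood adds the total count to the shape and the number of exposure periods to the rate. Here ∑xᵢ = 32 and n = 9, so shape 3→35 and rate 1.7→10.7.
E[λ | data] = 35/10.7 = 3.271.

Posterior: Gamma(shape=35, rate=10.7); mean ≈ 3.271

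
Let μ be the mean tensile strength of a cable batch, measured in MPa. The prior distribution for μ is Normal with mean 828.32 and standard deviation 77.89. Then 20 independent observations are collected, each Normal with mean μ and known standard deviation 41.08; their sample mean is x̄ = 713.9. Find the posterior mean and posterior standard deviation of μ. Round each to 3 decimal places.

Prior precision 1/τ₀² = 1/77.89² = 0.00016483; data precision n/σ² = 20/41.08² = 0.0118514.
Posterior precision = 0.00016483 + 0.0118514 = 0.0120162, giving posterior SD = 1/√0.0120162 = 9.123.
Posterior mean = (0.00016483·828.32 + 0.0118514·713.9) / 0.0120162 = 715.470.

Posterior mean ≈ 715.470; posterior SD ≈ 9.123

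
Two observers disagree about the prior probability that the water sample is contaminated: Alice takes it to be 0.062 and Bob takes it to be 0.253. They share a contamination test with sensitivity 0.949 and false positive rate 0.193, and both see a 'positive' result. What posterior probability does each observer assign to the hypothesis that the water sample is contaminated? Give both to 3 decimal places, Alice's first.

Alice: 0.245; Bob: 0.625

P('+'|H) = 0.949, P('+'|¬H) = 0.193.
Alice: numerator 0.949·0.062 = 0.058838; evidence = 0.058838+0.193·0.938 = 0.23987; posterior = 0.245.
Bob: numerator 0.949·0.253 = 0.24010; evidence = 0.24010+0.193·0.747 = 0.38427; posterior = 0.625.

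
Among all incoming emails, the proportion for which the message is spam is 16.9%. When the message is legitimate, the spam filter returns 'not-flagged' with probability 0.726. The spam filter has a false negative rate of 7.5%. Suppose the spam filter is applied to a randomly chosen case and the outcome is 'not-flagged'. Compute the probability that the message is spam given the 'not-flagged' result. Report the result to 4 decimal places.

P(H | E) ≈ 0.0206

Let H be the event that the message is spam. P(H) = 0.169, so P(¬H) = 0.831. With E the 'not-flagged' result, P(E|H) = 0.075 and P(E|¬H) = 0.726.
P(E) = 0.075·0.169 + 0.726·0.831 = 0.012675 + 0.60331 = 0.61598.
By Bayes' theorem, P(H|E) = 0.012675 / 0.61598 = 0.0206.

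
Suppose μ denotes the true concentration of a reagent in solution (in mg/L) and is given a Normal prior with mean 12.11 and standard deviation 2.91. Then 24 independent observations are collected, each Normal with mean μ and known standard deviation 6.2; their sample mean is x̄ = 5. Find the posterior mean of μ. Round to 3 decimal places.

Posterior mean ≈ 6.131

Prior precision 1/τ₀² = 1/2.91² = 0.118090; data precision n/σ² = 24/6.2² = 0.624350.
Posterior precision = 0.118090 + 0.624350 = 0.742440.
Posterior mean = (0.118090·12.11 + 0.624350·5) / 0.742440 = 6.131.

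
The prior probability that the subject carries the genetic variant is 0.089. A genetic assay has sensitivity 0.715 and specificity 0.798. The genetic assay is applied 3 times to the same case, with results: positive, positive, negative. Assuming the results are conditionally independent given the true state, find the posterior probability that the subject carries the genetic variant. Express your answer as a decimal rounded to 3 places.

Posterior P(H) ≈ 0.304

With H the event that the subject carries the genetic variant, the joint likelihood of the observed sequence is P(data|H) = 0.715·0.715·0.285 = 0.14570 and P(data|¬H) = 0.202·0.202·0.798 = 0.032562.
Bayes: P(H|data) = 0.089·0.14570 / (0.089·0.14570 + 0.911·0.032562) = 0.012967/0.042631 = 0.3042.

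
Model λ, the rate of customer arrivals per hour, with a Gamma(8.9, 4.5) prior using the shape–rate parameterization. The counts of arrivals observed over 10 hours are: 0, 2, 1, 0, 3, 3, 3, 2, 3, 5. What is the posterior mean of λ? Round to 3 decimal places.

Total count ∑xᵢ = 22 over n = 10 hours.
Gamma is conjugate to the Poisson likelihood: posterior is Gamma(shape = 8.9+22 = 30.9, rate = 4.5+10 = 14.5).
Posterior mean = shape/rate = 30.9/14.5 = 2.131.

Posterior mean ≈ 2.131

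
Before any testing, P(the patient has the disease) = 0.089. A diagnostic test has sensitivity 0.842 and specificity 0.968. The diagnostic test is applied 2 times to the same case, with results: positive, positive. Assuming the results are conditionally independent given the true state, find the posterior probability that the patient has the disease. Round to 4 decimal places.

With H the event that the patient has the disease, the joint likelihood of the observed sequence is P(data|H) = 0.842·0.842 = 0.70896 and P(data|¬H) = 0.032·0.032 = 0.0010240.
Bayes: P(H|data) = 0.089·0.70896 / (0.089·0.70896 + 0.911·0.0010240) = 0.063098/0.064031 = 0.9854.

Posterior P(H) ≈ 0.9854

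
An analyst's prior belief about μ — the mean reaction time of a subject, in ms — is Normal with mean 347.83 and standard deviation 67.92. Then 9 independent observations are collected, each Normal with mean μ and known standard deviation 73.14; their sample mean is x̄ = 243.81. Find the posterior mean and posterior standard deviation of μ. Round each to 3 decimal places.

Posterior mean ≈ 255.683; posterior SD ≈ 22.946

Prior precision 1/τ₀² = 1/67.92² = 0.00021677; data precision n/σ² = 9/73.14² = 0.00168241.
Posterior precision = 0.00021677 + 0.00168241 = 0.00189919, giving posterior SD = 1/√0.00189919 = 22.946.
Posterior mean = (0.00021677·347.83 + 0.00168241·243.81) / 0.00189919 = 255.683.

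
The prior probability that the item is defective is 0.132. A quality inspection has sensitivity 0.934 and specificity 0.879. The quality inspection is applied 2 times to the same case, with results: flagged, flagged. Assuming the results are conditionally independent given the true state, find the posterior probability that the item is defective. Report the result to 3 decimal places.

With H the event that the item is defective, the joint likelihood of the observed sequence is P(data|H) = 0.934·0.934 = 0.87236 and P(data|¬H) = 0.121·0.121 = 0.014641.
Bayes: P(H|data) = 0.132·0.87236 / (0.132·0.87236 + 0.868·0.014641) = 0.11515/0.12786 = 0.9006.

Posterior P(H) ≈ 0.901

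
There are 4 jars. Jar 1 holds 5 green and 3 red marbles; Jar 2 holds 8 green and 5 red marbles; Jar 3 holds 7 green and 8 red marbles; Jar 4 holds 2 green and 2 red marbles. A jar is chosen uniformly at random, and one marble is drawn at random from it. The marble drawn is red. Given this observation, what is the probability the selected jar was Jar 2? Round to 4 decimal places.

Posterior probability ≈ 0.2145

P(red|Jar 1) = 0.375; P(red|Jar 2) = 0.3846; P(red|Jar 3) = 0.5333; P(red|Jar 4) = 0.5.
Prior × likelihood for each source: 0.25·0.375=0.09375, 0.25·0.3846=0.09615, 0.25·0.5333=0.1333, 0.25·0.5=0.1250. Summing gives P(red) = 0.44824.
P(Jar 2 | red) = 0.09615 / 0.44824 = 0.2145.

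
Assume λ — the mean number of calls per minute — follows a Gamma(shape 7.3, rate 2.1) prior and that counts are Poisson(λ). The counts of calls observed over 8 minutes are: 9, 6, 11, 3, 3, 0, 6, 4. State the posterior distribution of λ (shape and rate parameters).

The Poisson likelihood adds the total count to the shape and the number of exposure periods to the rate. Here ∑xᵢ = 42 and n = 8, so shape 7.3→49.3 and rate 2.1→10.1.

Posterior: Gamma(shape=49.3, rate=10.1)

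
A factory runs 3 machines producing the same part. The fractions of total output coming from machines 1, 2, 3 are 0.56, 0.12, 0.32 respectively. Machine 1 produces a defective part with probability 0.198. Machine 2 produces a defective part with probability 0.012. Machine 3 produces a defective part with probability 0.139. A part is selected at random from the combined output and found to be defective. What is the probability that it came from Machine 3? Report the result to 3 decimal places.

Posterior probability ≈ 0.284

Tabulate prior·likelihood by source: [1] prior 0.56, lik 0.198, product 0.1109; [2] prior 0.12, lik 0.012, product 0.001440; [3] prior 0.32, lik 0.139, product 0.04448.
Normalizing constant = 0.15680; the posterior for Machine 3 is its product over the sum, 0.04448/0.15680 = 0.284.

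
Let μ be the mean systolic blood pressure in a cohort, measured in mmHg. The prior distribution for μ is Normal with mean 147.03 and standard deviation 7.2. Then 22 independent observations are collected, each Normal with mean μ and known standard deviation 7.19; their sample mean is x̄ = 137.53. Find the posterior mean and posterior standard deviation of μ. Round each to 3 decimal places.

With known σ, the Normal prior is conjugate. Weight on the data is w = (n/σ²)/(n/σ² + 1/τ₀²) = 0.425564/(0.425564+0.0192901) = 0.95664.
Posterior mean = w·x̄ + (1−w)·μ₀ = 0.95664·137.53 + 0.043363·147.03 = 137.942. Posterior variance = 1/(0.425564+0.0192901) = 2.24793, so SD = 1.499.

Posterior mean ≈ 137.942; posterior SD ≈ 1.499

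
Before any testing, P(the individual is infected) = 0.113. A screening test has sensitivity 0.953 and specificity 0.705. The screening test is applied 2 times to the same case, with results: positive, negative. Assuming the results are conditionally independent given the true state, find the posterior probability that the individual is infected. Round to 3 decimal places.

Posterior P(H) ≈ 0.027

With H the event that the individual is infected, the joint likelihood of the observed sequence is P(data|H) = 0.953·0.047 = 0.044791 and P(data|¬H) = 0.295·0.705 = 0.20797.
Bayes: P(H|data) = 0.113·0.044791 / (0.113·0.044791 + 0.887·0.20797) = 0.0050614/0.18954 = 0.0267.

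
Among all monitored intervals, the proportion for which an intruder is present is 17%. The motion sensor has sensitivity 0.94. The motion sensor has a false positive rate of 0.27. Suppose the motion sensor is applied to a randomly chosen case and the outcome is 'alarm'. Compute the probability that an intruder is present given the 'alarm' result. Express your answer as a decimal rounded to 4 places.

Let H be the event that an intruder is present. P(H) = 0.17, so P(¬H) = 0.83. With E the 'alarm' result, P(E|H) = 0.94 and P(E|¬H) = 0.27.
P(E) = 0.94·0.17 + 0.27·0.83 = 0.15980 + 0.22410 = 0.38390.
By Bayes' theorem, P(H|E) = 0.15980 / 0.38390 = 0.4163.

P(H | E) ≈ 0.4163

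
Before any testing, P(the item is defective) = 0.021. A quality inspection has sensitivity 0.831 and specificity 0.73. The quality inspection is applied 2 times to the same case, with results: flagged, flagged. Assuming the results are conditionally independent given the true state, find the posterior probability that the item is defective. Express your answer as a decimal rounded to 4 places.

Let H be the event that the item is defective; start with P(H) = 0.021. P('flagged'|H) = 0.831, P('flagged'|¬H) = 0.27.
Update on result 1 ('flagged'): P(H) ← 0.831·0.0210 / (0.831·0.0210 + 0.27·0.9790) = 0.017451/0.28178 = 0.0619.
Update on result 2 ('flagged'): P(H) ← 0.831·0.0619 / (0.831·0.0619 + 0.27·0.9381) = 0.051465/0.30474 = 0.1689.

Posterior P(H) ≈ 0.1689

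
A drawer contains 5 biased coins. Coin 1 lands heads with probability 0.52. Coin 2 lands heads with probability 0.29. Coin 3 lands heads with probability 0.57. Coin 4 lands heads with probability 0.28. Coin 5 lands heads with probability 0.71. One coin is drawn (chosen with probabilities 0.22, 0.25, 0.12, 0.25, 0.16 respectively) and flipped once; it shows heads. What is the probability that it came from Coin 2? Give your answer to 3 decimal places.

Posterior probability ≈ 0.165

P(heads|C1) = 0.52; P(heads|C2) = 0.29; P(heads|C3) = 0.57; P(heads|C4) = 0.28; P(heads|C5) = 0.71.
Prior × likelihood for each source: 0.22·0.52=0.1144, 0.25·0.29=0.07250, 0.12·0.57=0.06840, 0.25·0.28=0.07000, 0.16·0.71=0.1136. Summing gives P(heads) = 0.43890.
P(Coin 2 | heads) = 0.07250 / 0.43890 = 0.165.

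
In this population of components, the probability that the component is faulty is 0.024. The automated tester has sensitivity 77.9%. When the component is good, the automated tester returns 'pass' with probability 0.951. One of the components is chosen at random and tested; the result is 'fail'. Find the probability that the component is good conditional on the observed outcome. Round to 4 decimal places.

Write H for 'the component is faulty'. Prior odds H:¬H = 0.024/0.976 = 0.024590. For the 'fail' outcome, the likelihood ratio is 0.779/0.049 = 15.898.
Posterior odds = 0.024590 × 15.898 = 0.39093, so P(H|E) = 0.39093/(1+0.39093) = 0.2811. Then P(¬H|E) = 1 − 0.2811 = 0.7189.

P(¬H | E) ≈ 0.7189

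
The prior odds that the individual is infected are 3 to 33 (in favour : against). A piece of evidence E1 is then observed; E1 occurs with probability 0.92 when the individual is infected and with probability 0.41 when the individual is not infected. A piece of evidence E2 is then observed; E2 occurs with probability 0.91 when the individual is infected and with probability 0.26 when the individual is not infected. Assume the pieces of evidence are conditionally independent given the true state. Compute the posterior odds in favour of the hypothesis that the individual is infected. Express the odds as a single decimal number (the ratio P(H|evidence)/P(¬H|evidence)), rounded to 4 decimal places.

Posterior odds ≈ 0.7140

Prior odds = 3/33 = 0.090909. In log-odds, ln(0.090909) = -2.3979.
Add log likelihood ratios: ln(2.2439) + ln(3.5000) = 2.0610.
Posterior log-odds = -0.33692, so posterior odds = exp(-0.33692) = 0.71397.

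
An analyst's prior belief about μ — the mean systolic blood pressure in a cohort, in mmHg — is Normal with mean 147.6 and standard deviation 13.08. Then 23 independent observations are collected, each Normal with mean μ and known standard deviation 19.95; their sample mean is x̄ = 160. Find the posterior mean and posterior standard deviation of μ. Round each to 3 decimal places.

Posterior mean ≈ 158.861; posterior SD ≈ 3.964

With known σ, the Normal prior is conjugate. Weight on the data is w = (n/σ²)/(n/σ² + 1/τ₀²) = 0.0577886/(0.0577886+0.00584500) = 0.90815.
Posterior mean = w·x̄ + (1−w)·μ₀ = 0.90815·160 + 0.091854·147.6 = 158.861. Posterior variance = 1/(0.0577886+0.00584500) = 15.7150, so SD = 3.964.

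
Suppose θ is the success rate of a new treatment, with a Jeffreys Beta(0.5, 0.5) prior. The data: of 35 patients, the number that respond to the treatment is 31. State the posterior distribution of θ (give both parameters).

Posterior: Beta(31.5, 4.5)

The binomial likelihood is conjugate to the Beta prior: with 31 successes and 4 failures, the posterior is Beta(0.5+31, 0.5+4) = Beta(31.5, 4.5).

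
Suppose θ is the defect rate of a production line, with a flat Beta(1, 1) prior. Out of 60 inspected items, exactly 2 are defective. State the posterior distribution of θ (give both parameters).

Observing 2 successes and 58 failures updates Beta(1, 1) by adding the success and failure counts to the two shape parameters: α = 1+2 = 3, β = 1+58 = 59.

Posterior: Beta(3, 59)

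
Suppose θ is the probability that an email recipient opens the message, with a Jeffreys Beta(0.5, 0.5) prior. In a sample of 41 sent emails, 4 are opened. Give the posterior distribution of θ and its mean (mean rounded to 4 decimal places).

The binomial likelihood is conjugate to the Beta prior: with 4 successes and 37 failures, the posterior is Beta(0.5+4, 0.5+37) = Beta(4.5, 37.5).
Posterior mean = α/(α+β) = 4.5/42 = 0.1071.

Posterior: Beta(4.5, 37.5); mean ≈ 0.1071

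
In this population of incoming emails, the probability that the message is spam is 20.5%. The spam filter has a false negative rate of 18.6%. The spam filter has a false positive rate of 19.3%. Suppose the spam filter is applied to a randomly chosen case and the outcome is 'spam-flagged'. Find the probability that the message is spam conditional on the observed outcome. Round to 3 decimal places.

Write H for 'the message is spam'. Prior odds H:¬H = 0.205/0.795 = 0.25786. For the 'spam-flagged' outcome, the likelihood ratio is 0.814/0.193 = 4.2176.
Posterior odds = 0.25786 × 4.2176 = 1.0876, so P(H|E) = 1.0876/(1+1.0876) = 0.521.

P(H | E) ≈ 0.521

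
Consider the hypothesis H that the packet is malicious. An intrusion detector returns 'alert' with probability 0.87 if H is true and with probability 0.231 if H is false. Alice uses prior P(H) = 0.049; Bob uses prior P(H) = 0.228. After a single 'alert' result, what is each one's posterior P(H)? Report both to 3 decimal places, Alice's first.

Alice: 0.163; Bob: 0.527

P('+'|H) = 0.87, P('+'|¬H) = 0.231.
Alice: numerator 0.87·0.049 = 0.042630; evidence = 0.042630+0.231·0.951 = 0.26231; posterior = 0.163.
Bob: numerator 0.87·0.228 = 0.19836; evidence = 0.19836+0.231·0.772 = 0.37669; posterior = 0.527.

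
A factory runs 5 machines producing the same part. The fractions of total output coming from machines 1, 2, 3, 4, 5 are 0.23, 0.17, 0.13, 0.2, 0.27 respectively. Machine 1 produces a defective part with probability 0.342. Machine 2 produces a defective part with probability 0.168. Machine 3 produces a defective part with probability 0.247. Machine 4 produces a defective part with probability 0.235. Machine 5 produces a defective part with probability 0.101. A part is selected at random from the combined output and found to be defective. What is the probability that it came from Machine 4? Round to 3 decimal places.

Tabulate prior·likelihood by source: [1] prior 0.23, lik 0.342, product 0.07866; [2] prior 0.17, lik 0.168, product 0.02856; [3] prior 0.13, lik 0.247, product 0.03211; [4] prior 0.2, lik 0.235, product 0.04700; [5] prior 0.27, lik 0.101, product 0.02727.
Normalizing constant = 0.21360; the posterior for Machine 4 is its product over the sum, 0.04700/0.21360 = 0.220.

Posterior probability ≈ 0.220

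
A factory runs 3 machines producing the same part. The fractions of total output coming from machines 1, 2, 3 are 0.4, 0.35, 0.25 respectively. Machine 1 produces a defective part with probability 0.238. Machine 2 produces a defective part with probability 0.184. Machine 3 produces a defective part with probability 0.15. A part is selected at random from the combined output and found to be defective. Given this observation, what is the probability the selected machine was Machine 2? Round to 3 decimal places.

Posterior probability ≈ 0.327

Tabulate prior·likelihood by source: [1] prior 0.4, lik 0.238, product 0.09520; [2] prior 0.35, lik 0.184, product 0.06440; [3] prior 0.25, lik 0.15, product 0.03750.
Normalizing constant = 0.19710; the posterior for Machine 2 is its product over the sum, 0.06440/0.19710 = 0.327.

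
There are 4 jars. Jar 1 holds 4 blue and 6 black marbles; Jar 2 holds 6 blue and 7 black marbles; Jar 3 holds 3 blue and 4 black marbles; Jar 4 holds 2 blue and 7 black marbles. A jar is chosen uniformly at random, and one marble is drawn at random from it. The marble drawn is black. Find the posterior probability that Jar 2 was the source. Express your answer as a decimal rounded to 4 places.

Posterior probability ≈ 0.2165

Tabulate prior·likelihood by source: [1] prior 0.25, lik 0.6, product 0.1500; [2] prior 0.25, lik 0.5385, product 0.1346; [3] prior 0.25, lik 0.5714, product 0.1429; [4] prior 0.25, lik 0.7778, product 0.1944.
Normalizing constant = 0.62192; the posterior for Jar 2 is its product over the sum, 0.1346/0.62192 = 0.2165.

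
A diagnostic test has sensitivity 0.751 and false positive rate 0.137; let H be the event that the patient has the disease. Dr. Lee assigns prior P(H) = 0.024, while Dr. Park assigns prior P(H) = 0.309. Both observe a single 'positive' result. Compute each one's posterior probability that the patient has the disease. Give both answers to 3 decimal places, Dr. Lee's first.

P('+'|H) = 0.751, P('+'|¬H) = 0.137.
Dr. Lee: numerator 0.751·0.024 = 0.018024; evidence = 0.018024+0.137·0.976 = 0.15174; posterior = 0.119.
Dr. Park: numerator 0.751·0.309 = 0.23206; evidence = 0.23206+0.137·0.691 = 0.32673; posterior = 0.710.

Dr. Lee: 0.119; Dr. Park: 0.710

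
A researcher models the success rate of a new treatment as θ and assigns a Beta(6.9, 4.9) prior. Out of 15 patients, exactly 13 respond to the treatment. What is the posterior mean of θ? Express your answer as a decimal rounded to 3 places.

The binomial likelihood is conjugate to the Beta prior: with 13 successes and 2 failures, the posterior is Beta(6.9+13, 4.9+2) = Beta(19.9, 6.9).
E[θ | data] = 19.9/(19.9+6.9) = 0.743.

Posterior mean ≈ 0.743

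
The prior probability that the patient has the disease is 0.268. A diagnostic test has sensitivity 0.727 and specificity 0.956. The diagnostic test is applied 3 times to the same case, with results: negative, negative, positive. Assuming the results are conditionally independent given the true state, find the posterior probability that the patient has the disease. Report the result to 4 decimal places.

Posterior P(H) ≈ 0.3303

With H the event that the patient has the disease, the joint likelihood of the observed sequence is P(data|H) = 0.273·0.273·0.727 = 0.054183 and P(data|¬H) = 0.956·0.956·0.044 = 0.040213.
Bayes: P(H|data) = 0.268·0.054183 / (0.268·0.054183 + 0.732·0.040213) = 0.014521/0.043957 = 0.3303.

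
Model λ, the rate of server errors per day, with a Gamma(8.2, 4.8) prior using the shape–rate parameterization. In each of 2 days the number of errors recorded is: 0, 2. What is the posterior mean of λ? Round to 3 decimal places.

Posterior mean ≈ 1.500

The Poisson likelihood adds the total count to the shape and the number of exposure periods to the rate. Here ∑xᵢ = 2 and n = 2, so shape 8.2→10.2 and rate 4.8→6.8.
E[λ | data] = 10.2/6.8 = 1.500.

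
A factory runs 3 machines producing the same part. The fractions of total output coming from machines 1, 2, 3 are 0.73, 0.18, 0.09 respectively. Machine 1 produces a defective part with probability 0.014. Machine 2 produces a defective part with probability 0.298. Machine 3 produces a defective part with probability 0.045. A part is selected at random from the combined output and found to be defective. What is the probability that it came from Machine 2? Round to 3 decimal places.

Tabulate prior·likelihood by source: [1] prior 0.73, lik 0.014, product 0.01022; [2] prior 0.18, lik 0.298, product 0.05364; [3] prior 0.09, lik 0.045, product 0.004050.
Normalizing constant = 0.067910; the posterior for Machine 2 is its product over the sum, 0.05364/0.067910 = 0.790.

Posterior probability ≈ 0.790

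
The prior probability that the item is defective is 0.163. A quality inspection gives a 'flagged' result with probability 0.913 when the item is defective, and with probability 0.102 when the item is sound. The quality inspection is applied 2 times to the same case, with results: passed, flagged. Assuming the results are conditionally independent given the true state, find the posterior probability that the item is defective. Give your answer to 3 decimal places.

With H the event that the item is defective, the joint likelihood of the observed sequence is P(data|H) = 0.087·0.913 = 0.079431 and P(data|¬H) = 0.898·0.102 = 0.091596.
Bayes: P(H|data) = 0.163·0.079431 / (0.163·0.079431 + 0.837·0.091596) = 0.012947/0.089613 = 0.1445.

Posterior P(H) ≈ 0.144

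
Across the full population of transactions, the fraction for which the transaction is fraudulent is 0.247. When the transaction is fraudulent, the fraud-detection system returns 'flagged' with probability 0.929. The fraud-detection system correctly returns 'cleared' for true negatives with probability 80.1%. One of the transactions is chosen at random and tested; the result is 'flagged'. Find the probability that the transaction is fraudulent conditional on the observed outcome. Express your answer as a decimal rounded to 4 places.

P(H | E) ≈ 0.6049

Let H be the event that the transaction is fraudulent. P(H) = 0.247, so P(¬H) = 0.753. With E the 'flagged' result, P(E|H) = 0.929 and P(E|¬H) = 0.199.
P(E) = 0.929·0.247 + 0.199·0.753 = 0.22946 + 0.14985 = 0.37931.
By Bayes' theorem, P(H|E) = 0.22946 / 0.37931 = 0.6049.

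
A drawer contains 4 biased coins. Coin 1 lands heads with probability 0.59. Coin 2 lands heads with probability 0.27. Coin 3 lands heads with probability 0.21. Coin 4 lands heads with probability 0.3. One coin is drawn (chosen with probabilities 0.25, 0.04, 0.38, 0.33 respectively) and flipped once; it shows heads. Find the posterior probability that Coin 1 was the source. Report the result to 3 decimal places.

Posterior probability ≈ 0.438

Tabulate prior·likelihood by source: [1] prior 0.25, lik 0.59, product 0.1475; [2] prior 0.04, lik 0.27, product 0.01080; [3] prior 0.38, lik 0.21, product 0.07980; [4] prior 0.33, lik 0.3, product 0.09900.
Normalizing constant = 0.33710; the posterior for Coin 1 is its product over the sum, 0.1475/0.33710 = 0.438.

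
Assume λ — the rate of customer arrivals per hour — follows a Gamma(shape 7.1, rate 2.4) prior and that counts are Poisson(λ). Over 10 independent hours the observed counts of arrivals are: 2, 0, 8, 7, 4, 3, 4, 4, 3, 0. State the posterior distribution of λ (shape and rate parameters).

Posterior: Gamma(shape=42.1, rate=12.4)

The Poisson likelihood adds the total count to the shape and the number of exposure periods to the rate. Here ∑xᵢ = 35 and n = 10, so shape 7.1→42.1 and rate 2.4→12.4.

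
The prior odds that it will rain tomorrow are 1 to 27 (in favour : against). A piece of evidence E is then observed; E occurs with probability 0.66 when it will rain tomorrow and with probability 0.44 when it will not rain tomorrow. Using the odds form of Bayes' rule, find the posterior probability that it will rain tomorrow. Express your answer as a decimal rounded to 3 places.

Posterior probability ≈ 0.053

Prior odds = 1/27 = 0.037037. In log-odds, ln(0.037037) = -3.2958.
Add log likelihood ratio: ln(1.5000) = 0.40547.
Posterior log-odds = -2.8904, so posterior odds = exp(-2.8904) = 0.055556. Converting, P(H|E) = 0.055556/1.0556 = 0.053.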